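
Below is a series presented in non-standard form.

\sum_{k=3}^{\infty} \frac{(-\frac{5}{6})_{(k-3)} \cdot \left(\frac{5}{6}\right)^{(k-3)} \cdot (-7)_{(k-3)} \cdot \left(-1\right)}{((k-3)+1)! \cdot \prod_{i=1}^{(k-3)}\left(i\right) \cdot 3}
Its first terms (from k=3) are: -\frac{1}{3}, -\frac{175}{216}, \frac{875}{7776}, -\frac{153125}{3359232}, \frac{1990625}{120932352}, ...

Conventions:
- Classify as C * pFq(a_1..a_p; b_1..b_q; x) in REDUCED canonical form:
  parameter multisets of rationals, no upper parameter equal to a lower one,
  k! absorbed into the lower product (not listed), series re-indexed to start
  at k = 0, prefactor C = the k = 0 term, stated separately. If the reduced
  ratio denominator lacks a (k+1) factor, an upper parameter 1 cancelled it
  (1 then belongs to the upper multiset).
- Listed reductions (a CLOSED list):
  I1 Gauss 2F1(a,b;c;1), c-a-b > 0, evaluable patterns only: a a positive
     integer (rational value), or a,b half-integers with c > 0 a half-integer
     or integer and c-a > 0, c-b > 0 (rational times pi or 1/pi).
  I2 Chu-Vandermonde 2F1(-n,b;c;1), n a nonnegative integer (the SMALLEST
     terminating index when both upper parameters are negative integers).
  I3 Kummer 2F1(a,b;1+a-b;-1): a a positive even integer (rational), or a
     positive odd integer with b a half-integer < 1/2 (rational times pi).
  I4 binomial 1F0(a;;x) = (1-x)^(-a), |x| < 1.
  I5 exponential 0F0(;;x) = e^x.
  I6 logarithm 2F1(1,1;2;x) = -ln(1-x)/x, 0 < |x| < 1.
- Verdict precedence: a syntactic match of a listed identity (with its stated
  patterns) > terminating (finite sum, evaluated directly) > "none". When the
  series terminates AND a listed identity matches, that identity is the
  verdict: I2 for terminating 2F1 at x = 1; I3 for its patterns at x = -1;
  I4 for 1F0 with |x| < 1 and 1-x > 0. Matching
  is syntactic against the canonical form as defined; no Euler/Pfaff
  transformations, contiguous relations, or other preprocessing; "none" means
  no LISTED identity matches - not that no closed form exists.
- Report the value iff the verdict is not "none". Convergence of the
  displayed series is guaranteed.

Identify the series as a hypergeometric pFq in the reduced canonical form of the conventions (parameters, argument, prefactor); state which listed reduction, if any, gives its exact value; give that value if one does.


Structural cue: x = \frac{5}{6} and the denominator's factorial ratio (C = -1/3) is a lower Pochhammer.
Ratio: r(k) = \frac{5}{6} * (k-7) (k-\frac{5}{6}) / [(k+2) (k+1)] - rational in k, leading ratio \frac{5}{6}; with t_0 = -\frac{1}{3}, classification follows.

Classification (C = -\frac{1}{3}): 2F1 with upper {-7, -\frac{5}{6}}, lower {2}, argument x = \frac{5}{6}. Verdict: terminating - upper -7 stops the sum at k = 7; the 8 terms are added exactly. Exact value: -\frac{288104274781517}{270826551115776}.


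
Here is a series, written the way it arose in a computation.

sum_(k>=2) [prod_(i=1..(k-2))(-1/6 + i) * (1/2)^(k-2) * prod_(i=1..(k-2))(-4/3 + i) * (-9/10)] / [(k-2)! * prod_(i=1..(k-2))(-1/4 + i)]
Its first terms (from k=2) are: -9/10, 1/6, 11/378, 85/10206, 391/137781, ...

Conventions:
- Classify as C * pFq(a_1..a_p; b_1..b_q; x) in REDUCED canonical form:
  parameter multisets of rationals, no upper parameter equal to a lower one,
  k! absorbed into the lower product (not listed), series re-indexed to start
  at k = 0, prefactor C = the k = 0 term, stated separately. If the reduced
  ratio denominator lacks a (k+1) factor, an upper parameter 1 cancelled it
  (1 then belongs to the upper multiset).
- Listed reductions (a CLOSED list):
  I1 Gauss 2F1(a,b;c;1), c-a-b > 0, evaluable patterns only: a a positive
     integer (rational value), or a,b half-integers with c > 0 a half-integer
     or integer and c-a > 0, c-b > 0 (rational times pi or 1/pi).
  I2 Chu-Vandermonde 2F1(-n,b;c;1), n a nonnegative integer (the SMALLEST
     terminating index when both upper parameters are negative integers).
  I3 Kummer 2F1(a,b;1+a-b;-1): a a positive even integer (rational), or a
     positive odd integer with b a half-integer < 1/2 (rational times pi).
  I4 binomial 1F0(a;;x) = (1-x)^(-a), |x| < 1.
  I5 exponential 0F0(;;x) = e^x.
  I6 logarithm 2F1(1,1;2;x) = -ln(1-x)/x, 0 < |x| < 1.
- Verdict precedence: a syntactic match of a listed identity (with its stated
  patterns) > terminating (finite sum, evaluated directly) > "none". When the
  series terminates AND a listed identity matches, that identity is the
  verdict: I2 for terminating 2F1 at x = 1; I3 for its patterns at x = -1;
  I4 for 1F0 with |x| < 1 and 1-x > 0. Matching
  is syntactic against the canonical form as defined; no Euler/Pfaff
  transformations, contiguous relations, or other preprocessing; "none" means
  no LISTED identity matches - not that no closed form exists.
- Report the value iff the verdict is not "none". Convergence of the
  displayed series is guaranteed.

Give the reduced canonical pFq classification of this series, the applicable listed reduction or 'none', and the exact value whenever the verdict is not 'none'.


Prefactor -9/10, argument 1/2: 2F1 with upper {-1/3, 5/6} over lower {3/4}. Verdict: none here - no I1-I6 shape fits x = 1/2 with lower {3/4}.

First insight: x = (1/2) and the running product (C = -9/10) telescopes to a rising factorial.
Consecutive-term ratio: r(k) = (1/2) * (k-1/3) (k+5/6) / [(k+3/4) (k+1)] ; factor over Q: parameters, x = (1/2), and C = -9/10.


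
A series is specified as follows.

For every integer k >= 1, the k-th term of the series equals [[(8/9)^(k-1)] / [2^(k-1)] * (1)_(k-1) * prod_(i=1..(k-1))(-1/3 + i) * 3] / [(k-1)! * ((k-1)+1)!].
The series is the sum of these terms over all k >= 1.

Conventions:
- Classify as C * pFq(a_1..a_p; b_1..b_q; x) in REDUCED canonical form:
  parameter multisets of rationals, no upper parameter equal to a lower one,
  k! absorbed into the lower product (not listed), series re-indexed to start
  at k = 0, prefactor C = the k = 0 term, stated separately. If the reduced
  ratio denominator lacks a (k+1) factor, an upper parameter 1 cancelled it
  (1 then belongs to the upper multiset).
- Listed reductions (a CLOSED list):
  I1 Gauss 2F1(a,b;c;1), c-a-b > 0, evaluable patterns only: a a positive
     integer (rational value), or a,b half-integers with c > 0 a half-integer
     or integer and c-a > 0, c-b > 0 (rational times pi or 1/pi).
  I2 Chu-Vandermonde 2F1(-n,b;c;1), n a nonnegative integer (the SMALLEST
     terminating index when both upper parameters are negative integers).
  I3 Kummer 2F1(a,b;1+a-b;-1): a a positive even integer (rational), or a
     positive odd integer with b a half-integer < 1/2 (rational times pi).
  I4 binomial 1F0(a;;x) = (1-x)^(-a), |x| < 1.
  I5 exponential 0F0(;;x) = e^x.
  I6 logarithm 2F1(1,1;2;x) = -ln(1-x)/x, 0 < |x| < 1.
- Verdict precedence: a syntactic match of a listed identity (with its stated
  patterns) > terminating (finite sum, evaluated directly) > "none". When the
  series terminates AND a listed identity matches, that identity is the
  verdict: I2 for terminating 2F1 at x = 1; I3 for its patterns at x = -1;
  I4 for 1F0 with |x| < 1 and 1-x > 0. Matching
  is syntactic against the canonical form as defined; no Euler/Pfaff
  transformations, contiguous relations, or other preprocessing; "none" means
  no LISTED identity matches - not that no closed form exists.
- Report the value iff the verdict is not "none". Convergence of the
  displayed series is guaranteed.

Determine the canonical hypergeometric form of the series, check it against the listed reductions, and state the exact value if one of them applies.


Structural cue: with t_0 = 3, the running product (C = 3) telescopes to a rising factorial.
Adjacent-term ratio: r(k) = (4/9) * (k+2/3) (k+1) / [(k+2) (k+1)] - rational in k. x = (4/9); t_0 = 3; negate the roots.

Canonical form: C = 3 times 2F1 with upper {2/3, 1}, lower {2}, x = 4/9. Verdict: none (x = 4/9): each listed identity misses the multisets {2/3, 1} ; {2}.


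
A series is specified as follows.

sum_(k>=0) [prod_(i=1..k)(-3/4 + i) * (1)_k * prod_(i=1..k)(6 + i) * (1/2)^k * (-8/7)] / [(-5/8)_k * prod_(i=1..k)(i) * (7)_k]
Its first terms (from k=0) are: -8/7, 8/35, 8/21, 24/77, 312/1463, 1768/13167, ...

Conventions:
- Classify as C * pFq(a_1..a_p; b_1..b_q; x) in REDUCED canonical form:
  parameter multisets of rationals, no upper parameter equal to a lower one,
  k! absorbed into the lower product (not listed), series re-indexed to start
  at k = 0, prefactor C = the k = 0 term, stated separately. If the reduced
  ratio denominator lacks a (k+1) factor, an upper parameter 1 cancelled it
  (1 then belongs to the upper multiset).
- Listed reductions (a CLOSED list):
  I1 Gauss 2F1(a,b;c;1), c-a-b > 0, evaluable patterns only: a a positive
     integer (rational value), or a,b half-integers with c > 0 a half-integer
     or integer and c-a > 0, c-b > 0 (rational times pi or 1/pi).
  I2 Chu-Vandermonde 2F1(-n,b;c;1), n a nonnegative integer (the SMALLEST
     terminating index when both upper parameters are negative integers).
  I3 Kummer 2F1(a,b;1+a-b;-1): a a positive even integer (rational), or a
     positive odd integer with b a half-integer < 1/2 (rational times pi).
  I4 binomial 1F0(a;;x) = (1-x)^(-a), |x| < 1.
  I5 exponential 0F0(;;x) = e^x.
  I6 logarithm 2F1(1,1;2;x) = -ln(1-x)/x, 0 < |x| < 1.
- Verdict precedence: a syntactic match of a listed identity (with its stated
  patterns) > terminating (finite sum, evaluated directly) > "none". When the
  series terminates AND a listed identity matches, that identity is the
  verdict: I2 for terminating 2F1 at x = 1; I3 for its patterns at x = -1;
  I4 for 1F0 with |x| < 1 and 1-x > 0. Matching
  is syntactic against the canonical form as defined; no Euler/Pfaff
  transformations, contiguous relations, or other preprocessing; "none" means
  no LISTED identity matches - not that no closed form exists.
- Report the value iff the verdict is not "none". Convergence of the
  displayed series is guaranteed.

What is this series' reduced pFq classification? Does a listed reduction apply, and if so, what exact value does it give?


Key step: from the first term -8/7: the running product (C = -8/7) telescopes to a rising factorial.
Consecutive-term ratio: r(k) = (1/2) * (k+1/4) (k+1) / [(k-5/8) (k+1)] - rational; roots negated = parameters, x = (1/2), C = -8/7.

At argument 1/2: a 2F1 with upper {1/4, 1}, lower {-5/8}, scaled by C = -8/7. Verdict: none. No listed pattern accepts 2F1(1/4, 1; -5/8; 1/2).


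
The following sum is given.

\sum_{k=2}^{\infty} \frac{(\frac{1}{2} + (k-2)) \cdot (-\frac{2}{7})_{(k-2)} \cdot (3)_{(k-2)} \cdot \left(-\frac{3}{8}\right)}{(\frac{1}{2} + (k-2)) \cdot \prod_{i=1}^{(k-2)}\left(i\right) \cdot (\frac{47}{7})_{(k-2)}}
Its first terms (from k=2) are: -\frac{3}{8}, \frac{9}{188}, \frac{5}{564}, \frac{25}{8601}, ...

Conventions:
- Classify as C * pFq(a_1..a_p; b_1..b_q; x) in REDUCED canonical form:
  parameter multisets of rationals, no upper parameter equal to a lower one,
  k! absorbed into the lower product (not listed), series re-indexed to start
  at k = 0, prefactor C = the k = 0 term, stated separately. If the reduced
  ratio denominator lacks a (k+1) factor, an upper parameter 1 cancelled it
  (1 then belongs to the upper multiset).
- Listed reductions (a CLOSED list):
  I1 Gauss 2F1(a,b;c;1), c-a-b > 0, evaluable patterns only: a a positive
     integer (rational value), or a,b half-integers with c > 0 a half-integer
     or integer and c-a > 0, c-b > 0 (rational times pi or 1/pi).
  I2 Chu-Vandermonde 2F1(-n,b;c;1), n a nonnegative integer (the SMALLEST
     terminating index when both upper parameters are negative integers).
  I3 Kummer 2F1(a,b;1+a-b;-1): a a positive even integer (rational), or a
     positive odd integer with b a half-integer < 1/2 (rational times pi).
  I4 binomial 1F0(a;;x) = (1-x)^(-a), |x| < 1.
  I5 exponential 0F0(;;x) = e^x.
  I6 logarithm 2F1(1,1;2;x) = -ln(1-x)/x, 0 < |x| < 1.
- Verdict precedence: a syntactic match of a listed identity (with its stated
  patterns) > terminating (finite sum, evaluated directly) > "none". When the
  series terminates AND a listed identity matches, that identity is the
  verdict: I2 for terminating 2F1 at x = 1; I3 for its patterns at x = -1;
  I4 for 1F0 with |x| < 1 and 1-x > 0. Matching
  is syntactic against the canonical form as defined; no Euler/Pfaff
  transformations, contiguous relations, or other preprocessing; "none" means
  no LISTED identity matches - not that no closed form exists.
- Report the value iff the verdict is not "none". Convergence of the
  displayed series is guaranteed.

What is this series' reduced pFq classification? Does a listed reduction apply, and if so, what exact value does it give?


Canonical form: C = -\frac{3}{8} times 2F1 with upper {-\frac{2}{7}, 3}, lower {\frac{47}{7}}, x = 1. Verdict: this is Gauss's theorem (I1) (x = 1: the Gamma ratio telescopes since c-a-b = 4 > 0 and a = 3 in Z>0). Sum: -\frac{429}{1372}.

First insight: x = 1 and the product of the first k integers (C = -3/8, x = 1) is k!.
Step ratio: r(k) = 1 * (k-\frac{2}{7}) (k+3) / [(k+\frac{47}{7}) (k+1)] - rational in k. x = 1; t_0 = -\frac{3}{8}; negate the roots.


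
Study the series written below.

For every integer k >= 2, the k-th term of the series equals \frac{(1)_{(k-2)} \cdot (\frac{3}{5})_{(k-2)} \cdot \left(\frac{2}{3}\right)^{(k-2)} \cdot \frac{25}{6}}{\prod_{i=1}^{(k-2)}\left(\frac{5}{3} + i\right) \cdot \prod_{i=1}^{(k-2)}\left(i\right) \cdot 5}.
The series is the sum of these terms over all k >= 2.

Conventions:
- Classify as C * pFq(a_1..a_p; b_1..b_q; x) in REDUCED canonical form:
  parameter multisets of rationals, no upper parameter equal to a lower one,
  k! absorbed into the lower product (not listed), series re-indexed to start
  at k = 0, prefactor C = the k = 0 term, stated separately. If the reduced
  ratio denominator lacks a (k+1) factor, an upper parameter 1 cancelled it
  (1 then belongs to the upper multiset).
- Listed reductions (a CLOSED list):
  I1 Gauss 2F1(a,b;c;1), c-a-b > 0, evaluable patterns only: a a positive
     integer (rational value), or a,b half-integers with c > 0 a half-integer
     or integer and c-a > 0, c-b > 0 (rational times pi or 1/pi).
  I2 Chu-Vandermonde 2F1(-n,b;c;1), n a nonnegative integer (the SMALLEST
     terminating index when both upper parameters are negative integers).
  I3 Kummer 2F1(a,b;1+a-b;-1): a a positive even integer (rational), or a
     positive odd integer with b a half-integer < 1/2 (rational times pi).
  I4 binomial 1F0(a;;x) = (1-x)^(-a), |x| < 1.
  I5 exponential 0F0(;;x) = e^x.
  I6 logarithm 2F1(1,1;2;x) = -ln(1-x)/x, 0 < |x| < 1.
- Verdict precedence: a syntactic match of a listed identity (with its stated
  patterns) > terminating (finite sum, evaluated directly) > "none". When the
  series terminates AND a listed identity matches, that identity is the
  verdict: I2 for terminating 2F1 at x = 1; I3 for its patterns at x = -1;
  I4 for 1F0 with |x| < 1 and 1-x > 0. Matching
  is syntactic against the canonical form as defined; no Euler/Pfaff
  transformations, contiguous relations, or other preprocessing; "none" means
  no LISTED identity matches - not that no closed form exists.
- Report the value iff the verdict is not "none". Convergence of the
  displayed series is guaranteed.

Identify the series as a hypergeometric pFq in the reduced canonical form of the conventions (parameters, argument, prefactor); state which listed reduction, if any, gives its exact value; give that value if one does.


With C = \frac{5}{6}: the canonical form is 2F1(\frac{3}{5}, 1; \frac{8}{3}; \frac{2}{3}). Verdict: none - this 2F1 at x = \frac{2}{3} matches no listed pattern, and upper {\frac{3}{5}, 1} holds no stopper.

Key observation: with t_0 = \frac{5}{6}, the product of the first k integers (C = 5/6, x = 2/3) is k!.
Ratio: r(k) = \frac{2}{3} * (k+\frac{3}{5}) (k+1) / [(k+\frac{8}{3}) (k+1)] - rational in k, leading ratio \frac{2}{3}; with t_0 = \frac{5}{6}, classification follows.


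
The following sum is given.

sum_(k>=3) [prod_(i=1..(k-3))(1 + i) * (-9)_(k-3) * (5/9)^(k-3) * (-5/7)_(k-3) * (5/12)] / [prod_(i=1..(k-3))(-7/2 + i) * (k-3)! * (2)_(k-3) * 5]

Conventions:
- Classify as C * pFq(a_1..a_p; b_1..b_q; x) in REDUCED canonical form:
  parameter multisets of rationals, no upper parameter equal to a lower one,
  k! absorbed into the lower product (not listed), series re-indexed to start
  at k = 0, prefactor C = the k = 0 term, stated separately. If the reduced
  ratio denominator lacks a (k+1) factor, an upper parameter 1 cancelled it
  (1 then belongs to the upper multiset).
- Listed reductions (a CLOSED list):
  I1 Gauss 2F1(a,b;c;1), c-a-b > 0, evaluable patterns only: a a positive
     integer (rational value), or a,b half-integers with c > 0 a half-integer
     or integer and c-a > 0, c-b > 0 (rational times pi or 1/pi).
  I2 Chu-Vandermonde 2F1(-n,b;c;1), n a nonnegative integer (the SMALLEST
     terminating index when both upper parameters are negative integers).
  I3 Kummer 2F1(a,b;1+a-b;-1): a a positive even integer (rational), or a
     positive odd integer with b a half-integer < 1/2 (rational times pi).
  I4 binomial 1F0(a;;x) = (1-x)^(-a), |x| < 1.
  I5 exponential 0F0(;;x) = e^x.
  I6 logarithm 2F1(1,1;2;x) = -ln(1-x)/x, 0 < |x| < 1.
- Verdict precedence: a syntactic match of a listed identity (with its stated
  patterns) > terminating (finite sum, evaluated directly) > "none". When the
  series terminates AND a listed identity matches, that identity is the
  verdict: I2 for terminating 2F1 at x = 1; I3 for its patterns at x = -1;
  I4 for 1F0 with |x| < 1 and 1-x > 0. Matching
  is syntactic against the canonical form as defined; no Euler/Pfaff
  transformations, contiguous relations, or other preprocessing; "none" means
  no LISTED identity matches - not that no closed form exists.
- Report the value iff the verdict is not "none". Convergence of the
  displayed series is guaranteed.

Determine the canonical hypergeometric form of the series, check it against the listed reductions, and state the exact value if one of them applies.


This is 1/12 * 2F1(-9, -5/7; -5/2; 5/9) in reduced canonical form. Verdict: terminating. With -9 upstairs the series is a 10-term polynomial sum; evaluated term by term. Sum: -58548251524159069/1313240389175721132.

Key observation: t_0 = 1/12 here, and the running product (C = 1/12, x = 5/9) telescopes to a rising factorial.
Ratio: r(k) = (5/9) * (k-9) (k-5/7) / [(k-5/2) (k+1)] ; factor over Q: parameters, x = (5/9), and C = 1/12.


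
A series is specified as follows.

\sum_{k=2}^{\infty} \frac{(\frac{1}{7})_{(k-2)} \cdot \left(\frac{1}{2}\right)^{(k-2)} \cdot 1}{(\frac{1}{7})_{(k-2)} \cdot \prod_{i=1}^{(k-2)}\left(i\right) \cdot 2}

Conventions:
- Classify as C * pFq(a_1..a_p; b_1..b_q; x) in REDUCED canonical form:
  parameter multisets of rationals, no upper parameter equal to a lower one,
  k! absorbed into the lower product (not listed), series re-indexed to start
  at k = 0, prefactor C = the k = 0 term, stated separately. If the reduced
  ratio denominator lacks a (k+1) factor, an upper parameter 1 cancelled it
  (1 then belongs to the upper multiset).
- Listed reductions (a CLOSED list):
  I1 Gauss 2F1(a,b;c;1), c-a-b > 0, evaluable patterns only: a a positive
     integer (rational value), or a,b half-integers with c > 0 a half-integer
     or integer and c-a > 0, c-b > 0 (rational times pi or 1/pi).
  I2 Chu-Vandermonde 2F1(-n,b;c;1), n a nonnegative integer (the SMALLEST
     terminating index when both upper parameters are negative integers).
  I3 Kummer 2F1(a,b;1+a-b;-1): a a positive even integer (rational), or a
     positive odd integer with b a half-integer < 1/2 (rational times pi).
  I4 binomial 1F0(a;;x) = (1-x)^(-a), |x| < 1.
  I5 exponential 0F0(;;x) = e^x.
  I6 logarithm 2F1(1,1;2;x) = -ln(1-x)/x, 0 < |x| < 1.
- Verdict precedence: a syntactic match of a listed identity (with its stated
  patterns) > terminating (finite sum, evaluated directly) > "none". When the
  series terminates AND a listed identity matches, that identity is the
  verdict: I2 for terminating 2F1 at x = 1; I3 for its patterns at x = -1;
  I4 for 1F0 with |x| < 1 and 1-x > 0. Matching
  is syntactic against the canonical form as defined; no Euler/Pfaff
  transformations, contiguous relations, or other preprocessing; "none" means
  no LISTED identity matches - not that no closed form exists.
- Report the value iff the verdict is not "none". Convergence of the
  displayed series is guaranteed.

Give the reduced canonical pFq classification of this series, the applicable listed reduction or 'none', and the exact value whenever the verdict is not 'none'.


The series (x = \frac{1}{2}) is 0F0: upper {-}, lower {-}, prefactor \frac{1}{2}. Verdict: the I5 exponential reduction applies (the 0F0 exponential series at x = \frac{1}{2}). Sum: \frac{1}{2} \cdot e^{\frac{1}{2}}.

The tell: with t_0 = \frac{1}{2}, the parameter 1/7 appears in both the upper and lower lists and cancels.
Term ratio: r(k) = \frac{1}{2} * 1 / [(k+1)] - rational in k. x = \frac{1}{2}; t_0 = \frac{1}{2}; negate the roots.


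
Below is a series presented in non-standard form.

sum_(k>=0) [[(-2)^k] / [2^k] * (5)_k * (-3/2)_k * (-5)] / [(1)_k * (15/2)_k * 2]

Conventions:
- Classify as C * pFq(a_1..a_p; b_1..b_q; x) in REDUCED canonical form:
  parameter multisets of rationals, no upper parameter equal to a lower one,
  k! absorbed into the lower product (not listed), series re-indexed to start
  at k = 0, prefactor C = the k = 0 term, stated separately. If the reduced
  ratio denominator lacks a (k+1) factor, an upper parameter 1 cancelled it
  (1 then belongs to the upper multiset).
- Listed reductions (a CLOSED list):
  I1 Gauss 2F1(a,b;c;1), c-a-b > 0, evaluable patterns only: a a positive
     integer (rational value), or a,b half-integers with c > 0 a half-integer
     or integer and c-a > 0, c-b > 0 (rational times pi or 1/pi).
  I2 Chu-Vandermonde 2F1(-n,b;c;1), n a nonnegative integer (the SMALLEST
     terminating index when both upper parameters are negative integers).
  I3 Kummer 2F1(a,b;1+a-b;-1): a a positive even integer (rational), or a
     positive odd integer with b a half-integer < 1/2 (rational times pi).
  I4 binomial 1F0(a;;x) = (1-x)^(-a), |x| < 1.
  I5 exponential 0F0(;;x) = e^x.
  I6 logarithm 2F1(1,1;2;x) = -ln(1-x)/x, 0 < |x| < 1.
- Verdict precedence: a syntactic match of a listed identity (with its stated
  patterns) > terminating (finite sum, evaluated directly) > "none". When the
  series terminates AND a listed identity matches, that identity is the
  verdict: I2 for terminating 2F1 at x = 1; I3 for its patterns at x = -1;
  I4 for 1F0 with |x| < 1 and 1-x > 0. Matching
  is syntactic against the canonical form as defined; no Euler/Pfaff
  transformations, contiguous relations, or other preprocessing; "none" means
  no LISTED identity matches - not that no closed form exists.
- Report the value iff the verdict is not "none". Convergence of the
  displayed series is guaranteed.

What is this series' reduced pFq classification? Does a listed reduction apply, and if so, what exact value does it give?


At argument -1: a 2F1 with upper {-3/2, 5}, lower {15/2}, scaled by C = -5/2. Verdict: Kummer (I3) fires (x = -1; c = 15/2 equals 1+a-b for upper {-3/2, 5}: listed pattern). Hence: (-225225/131072) * pi.

First insight: with t_0 = -5/2, the two k-th powers (C = -5/2) combine into one argument.
Step ratio: r(k) = (-1) * (k-3/2) (k+5) / [(k+15/2) (k+1)] - poly over poly, x = (-1) from leading terms; C = -5/2 at k = 0.


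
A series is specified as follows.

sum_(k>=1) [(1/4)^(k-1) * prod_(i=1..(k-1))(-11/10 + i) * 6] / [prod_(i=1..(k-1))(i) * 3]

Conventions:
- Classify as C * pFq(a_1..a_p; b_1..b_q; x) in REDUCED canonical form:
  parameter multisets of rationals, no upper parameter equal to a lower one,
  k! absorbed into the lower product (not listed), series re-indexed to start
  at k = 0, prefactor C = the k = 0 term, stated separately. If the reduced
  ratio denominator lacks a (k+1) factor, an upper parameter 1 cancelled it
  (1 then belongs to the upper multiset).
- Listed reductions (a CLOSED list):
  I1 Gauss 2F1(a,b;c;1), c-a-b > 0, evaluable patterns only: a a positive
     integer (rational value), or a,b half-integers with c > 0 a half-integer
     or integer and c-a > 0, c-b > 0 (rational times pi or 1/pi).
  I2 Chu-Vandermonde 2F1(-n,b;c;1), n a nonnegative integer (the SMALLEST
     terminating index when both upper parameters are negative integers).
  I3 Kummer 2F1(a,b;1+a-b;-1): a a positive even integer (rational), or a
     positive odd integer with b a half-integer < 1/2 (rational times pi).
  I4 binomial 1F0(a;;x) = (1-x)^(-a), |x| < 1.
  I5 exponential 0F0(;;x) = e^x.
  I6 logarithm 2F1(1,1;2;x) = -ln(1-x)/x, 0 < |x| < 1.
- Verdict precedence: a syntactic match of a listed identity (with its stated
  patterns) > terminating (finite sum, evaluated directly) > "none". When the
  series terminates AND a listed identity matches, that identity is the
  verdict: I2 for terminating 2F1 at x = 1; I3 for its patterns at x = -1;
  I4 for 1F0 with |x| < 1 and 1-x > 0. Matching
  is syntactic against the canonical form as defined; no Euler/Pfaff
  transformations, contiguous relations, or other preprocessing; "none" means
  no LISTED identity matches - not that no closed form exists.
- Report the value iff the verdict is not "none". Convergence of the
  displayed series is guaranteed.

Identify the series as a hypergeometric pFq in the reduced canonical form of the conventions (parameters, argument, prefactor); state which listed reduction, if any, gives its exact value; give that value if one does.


Reduced: x = 1/4, 1F0, upper = {-1/10}, lower = {-}, C = 2. Verdict (x = 1/4): binomial (I4) applies (the 1F0 binomial series: exponent 1/10, x = 1/4). Sum: 2 * (3/4)^(1/10).

Key step: t_0 being 2, the constant factors (prefactor 2) combine into one prefactor.
Term ratio: r(k) = (1/4) * (k-1/10) / [(k+1)] - rational in k, leading ratio (1/4); with t_0 = 2, classification follows.


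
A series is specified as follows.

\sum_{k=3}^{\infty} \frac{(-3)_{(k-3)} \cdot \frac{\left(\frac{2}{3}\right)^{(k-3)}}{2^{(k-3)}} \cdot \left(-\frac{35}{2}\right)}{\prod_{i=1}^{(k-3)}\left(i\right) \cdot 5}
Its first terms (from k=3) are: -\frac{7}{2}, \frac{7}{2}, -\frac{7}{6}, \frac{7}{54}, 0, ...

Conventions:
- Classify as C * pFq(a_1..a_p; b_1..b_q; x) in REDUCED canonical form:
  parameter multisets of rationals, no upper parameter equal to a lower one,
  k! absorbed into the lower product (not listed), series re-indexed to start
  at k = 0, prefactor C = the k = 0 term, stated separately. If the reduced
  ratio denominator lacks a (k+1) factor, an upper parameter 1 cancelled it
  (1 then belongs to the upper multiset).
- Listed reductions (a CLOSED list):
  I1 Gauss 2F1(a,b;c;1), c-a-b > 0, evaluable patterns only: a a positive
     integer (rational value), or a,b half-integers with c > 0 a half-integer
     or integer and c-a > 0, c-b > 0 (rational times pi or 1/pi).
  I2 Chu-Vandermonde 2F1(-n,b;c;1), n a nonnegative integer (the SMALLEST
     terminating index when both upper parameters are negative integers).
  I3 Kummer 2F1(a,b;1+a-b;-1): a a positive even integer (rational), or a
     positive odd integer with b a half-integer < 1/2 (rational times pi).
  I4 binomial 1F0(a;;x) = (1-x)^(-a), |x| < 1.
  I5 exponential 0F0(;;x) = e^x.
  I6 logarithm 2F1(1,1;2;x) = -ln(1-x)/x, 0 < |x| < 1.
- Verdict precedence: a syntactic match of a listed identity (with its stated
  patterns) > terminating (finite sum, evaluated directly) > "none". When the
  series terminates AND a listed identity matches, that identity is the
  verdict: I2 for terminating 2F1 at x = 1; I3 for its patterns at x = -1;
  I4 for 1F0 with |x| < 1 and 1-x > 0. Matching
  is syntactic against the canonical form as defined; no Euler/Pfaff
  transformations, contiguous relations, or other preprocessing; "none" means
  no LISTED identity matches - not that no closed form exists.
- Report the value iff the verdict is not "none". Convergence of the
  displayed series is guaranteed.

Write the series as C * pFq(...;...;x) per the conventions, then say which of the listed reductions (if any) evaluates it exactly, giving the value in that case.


Classification (C = -\frac{7}{2}): 1F0 with upper {-3}, lower {-}, argument x = \frac{1}{3}. Verdict at x = \frac{1}{3}: binomial (I4) matches (the 1F0 binomial series: exponent 3, x = \frac{1}{3}). Exact value: -\frac{28}{27}.

Key step: with t_0 = -\frac{7}{2}, the constant factors (C = -7/2, x = 1/3) combine into one prefactor.
Ratio: r(k) = \frac{1}{3} * (k-3) / [(k+1)] ; factor over Q: parameters, x = \frac{1}{3}, and C = -\frac{7}{2}.


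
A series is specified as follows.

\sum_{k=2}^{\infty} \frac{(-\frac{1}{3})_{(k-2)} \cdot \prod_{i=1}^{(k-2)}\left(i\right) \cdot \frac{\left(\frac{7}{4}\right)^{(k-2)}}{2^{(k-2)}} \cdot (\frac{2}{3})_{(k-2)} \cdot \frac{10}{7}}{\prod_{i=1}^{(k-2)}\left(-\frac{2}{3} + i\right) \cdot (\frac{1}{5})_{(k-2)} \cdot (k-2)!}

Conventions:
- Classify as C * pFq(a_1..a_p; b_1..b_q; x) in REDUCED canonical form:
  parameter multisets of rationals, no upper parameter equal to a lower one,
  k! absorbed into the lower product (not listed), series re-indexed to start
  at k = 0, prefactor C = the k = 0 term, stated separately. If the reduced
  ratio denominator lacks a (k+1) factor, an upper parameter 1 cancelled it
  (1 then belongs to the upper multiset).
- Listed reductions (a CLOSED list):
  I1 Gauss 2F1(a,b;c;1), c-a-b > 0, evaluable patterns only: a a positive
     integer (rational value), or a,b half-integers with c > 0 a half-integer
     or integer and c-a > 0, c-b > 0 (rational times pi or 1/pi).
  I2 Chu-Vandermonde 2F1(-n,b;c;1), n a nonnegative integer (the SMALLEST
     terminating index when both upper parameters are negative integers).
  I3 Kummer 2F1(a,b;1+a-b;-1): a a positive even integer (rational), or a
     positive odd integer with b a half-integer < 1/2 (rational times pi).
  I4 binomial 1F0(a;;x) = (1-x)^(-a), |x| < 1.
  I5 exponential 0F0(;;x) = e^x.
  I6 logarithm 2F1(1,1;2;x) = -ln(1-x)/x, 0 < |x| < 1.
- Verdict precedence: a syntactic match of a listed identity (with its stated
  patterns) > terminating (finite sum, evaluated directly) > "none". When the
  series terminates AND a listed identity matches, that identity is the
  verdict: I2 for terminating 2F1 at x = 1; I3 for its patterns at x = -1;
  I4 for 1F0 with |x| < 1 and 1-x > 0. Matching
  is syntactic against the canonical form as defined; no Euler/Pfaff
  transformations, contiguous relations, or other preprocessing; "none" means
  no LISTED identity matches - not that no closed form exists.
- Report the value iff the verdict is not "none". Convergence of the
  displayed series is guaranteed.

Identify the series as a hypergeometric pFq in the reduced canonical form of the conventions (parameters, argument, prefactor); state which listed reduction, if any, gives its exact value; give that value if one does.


The series (x = \frac{7}{8}) is 3F2: upper {-\frac{1}{3}, \frac{2}{3}, 1}, lower {\frac{1}{5}, \frac{1}{3}}, prefactor \frac{10}{7}. Verdict: none. Every listed pattern misses the 3F2 form at \frac{7}{8}, upper {-\frac{1}{3}, \frac{2}{3}, 1}.

Key observation: t_0 = \frac{10}{7} here, and the two k-th powers (prefactor 10/7) combine into one argument.
Step ratio: r(k) = \frac{7}{8} * (k-\frac{1}{3}) (k+\frac{2}{3}) (k+1) / [(k+\frac{1}{5}) (k+\frac{1}{3}) (k+1)] ; factor over Q: parameters, x = \frac{7}{8}, and C = \frac{10}{7}.


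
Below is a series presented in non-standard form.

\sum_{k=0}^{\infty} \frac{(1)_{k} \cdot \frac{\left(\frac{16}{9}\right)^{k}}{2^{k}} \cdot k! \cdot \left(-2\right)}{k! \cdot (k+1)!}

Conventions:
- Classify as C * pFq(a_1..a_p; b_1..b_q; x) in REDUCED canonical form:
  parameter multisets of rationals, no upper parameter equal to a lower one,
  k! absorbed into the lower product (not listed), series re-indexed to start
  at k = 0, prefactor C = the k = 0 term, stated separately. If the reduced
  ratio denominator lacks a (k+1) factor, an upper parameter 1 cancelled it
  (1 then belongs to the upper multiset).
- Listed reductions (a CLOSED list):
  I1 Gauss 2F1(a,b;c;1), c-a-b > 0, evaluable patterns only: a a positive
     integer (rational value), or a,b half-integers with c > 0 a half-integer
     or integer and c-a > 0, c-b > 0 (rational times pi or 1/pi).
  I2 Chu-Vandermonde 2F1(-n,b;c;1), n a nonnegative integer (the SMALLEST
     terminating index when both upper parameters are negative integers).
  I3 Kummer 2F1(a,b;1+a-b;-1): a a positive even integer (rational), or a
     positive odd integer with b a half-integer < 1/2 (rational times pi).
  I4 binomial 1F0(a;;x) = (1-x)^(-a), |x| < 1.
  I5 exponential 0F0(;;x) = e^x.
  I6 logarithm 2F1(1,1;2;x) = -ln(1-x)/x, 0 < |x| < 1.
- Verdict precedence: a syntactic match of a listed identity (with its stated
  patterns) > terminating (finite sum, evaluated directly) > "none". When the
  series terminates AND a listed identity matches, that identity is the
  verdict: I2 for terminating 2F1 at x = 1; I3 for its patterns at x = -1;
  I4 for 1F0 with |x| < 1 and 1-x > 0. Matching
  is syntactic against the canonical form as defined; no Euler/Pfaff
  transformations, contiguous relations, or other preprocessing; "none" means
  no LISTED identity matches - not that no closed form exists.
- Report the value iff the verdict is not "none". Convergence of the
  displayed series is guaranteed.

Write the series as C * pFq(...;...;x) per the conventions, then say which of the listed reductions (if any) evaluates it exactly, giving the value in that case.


The series (x = \frac{8}{9}) is 2F1: upper {1, 1}, lower {2}, prefactor -2. Verdict (x = \frac{8}{9}): logarithm (I6) applies (the logarithm: parameters (1,1;2), x = \frac{8}{9}). Its exact value is \frac{9}{4} \cdot \ln\left(\frac{1}{9}\right).

Structural cue: with t_0 = -2, the denominator's factorial ratio (prefactor -2) is a lower Pochhammer.
Step ratio: r(k) = \frac{8}{9} * (k+1) (k+1) / [(k+2) (k+1)] ; factor over Q: parameters, x = \frac{8}{9}, and C = -2.


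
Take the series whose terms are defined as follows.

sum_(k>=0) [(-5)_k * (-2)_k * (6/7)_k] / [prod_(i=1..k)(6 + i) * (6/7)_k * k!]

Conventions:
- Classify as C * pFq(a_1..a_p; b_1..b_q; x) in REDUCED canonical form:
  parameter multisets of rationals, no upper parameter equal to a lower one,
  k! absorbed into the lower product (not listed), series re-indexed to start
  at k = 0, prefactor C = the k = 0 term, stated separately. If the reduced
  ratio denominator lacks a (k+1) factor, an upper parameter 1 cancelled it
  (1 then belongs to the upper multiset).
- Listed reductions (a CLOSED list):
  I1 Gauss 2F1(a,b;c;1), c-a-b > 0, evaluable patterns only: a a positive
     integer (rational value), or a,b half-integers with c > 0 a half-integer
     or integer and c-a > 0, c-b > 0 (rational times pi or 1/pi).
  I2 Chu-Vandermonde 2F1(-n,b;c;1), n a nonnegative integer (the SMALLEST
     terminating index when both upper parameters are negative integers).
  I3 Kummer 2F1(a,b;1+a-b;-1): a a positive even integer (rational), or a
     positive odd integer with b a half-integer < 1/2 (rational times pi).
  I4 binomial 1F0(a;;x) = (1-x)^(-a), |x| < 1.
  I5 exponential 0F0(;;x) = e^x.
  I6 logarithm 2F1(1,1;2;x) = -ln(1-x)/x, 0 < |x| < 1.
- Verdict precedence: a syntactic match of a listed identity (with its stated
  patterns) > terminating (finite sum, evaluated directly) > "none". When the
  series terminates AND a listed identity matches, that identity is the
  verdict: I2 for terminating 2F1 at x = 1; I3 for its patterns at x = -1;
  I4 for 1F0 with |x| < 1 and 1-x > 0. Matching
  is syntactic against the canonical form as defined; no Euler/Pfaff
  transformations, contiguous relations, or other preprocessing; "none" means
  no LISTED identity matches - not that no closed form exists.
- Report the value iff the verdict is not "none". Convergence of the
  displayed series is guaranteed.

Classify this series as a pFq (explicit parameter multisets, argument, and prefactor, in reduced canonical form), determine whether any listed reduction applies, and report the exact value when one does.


Classification (C = 1): 2F1 with upper {-5, -2}, lower {7}, argument x = 1. Verdict: this is Chu-Vandermonde (I2) (terminating 2F1 at x = 1 with n = 2, b = -5, c = 7). Hence: 39/14.

Key observation: t_0 being 1, the lower running product (C = 1, x = 1) is a rising factorial.
Step ratio: r(k) = 1 * (k-5) (k-2) / [(k+7) (k+1)] - rational in k, leading ratio 1; with t_0 = 1, classification follows.


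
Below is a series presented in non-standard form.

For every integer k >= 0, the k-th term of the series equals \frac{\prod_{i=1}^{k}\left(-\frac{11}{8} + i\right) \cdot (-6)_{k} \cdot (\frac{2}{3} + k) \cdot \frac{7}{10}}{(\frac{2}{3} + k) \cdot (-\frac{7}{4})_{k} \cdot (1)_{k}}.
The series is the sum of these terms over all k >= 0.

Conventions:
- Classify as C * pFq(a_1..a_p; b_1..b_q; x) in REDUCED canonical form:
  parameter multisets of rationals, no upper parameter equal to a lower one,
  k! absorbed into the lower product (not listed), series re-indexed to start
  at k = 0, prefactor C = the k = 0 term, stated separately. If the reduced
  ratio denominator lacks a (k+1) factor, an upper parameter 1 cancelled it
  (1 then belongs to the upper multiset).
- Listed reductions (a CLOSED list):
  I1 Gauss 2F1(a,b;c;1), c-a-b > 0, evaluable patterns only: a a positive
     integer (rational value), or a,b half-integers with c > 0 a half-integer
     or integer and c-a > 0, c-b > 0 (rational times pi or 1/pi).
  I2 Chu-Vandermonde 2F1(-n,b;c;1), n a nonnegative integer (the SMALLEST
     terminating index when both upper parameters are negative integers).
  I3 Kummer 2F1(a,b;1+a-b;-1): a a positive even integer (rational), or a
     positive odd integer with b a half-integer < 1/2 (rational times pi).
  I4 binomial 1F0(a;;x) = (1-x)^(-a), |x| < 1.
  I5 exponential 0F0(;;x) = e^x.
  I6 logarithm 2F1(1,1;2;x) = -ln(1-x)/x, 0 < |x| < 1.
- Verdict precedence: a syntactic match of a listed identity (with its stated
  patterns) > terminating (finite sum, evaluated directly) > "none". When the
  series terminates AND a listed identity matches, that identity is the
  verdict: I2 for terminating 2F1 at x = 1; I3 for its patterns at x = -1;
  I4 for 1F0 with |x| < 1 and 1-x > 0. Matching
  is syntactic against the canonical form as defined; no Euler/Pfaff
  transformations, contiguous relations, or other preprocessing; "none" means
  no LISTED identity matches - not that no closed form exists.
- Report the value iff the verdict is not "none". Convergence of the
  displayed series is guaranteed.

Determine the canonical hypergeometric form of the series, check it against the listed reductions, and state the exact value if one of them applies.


With C = \frac{7}{10}: the canonical form is 2F1(-6, -\frac{3}{8}; -\frac{7}{4}; 1). Verdict: this is Vandermonde's identity (I2) (terminating 2F1 at x = 1 with n = 6, b = -3/8, c = -\frac{7}{4}). Value: \frac{2233}{1920}.

Structural cue: from the first term \frac{7}{10}: the running product (C = 7/10, x = 1) telescopes to a rising factorial.
Step ratio: r(k) = 1 * (k-6) (k-\frac{3}{8}) / [(k-\frac{7}{4}) (k+1)] - rational in k, leading ratio 1; with t_0 = \frac{7}{10}, classification follows.


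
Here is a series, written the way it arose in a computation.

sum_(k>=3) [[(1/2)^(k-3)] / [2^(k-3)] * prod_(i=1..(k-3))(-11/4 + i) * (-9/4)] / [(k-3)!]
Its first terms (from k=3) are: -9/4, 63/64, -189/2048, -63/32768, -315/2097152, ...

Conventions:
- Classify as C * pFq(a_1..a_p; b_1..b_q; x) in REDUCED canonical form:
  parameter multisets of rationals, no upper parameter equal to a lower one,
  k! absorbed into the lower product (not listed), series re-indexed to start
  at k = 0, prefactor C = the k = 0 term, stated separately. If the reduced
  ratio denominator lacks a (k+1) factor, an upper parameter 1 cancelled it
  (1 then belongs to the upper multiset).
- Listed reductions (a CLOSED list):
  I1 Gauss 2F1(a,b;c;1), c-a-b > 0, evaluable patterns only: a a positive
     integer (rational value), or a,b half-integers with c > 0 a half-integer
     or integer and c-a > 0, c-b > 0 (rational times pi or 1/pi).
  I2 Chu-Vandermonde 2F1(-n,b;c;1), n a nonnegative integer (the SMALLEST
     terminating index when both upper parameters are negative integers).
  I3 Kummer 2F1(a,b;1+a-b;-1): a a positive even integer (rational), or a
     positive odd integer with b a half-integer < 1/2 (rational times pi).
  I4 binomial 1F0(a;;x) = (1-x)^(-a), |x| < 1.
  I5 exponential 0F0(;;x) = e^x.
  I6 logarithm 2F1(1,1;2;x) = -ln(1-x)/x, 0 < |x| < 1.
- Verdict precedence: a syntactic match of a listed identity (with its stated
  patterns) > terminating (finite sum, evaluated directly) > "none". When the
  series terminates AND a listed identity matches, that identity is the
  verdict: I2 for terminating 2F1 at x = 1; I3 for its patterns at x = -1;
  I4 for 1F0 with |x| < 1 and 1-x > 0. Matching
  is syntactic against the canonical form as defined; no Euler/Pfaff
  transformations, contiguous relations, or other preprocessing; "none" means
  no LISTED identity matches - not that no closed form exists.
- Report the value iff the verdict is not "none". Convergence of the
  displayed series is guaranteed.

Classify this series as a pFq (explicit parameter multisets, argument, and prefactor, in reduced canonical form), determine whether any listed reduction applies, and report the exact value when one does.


The series (x = 1/4) is 1F0: upper {-7/4}, lower {-}, prefactor -9/4. Verdict (x = 1/4): the I4 binomial reduction applies (the 1F0 binomial series: exponent 7/4, x = 1/4). Hence: (-9/4) * (3/4)^(7/4).

The tell: t_0 being -9/4, the running product (C = -9/4) telescopes to a rising factorial.
Adjacent-term ratio: r(k) = (1/4) * (k-7/4) / [(k+1)] - rational; roots negated = parameters, x = (1/4), C = -9/4.
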